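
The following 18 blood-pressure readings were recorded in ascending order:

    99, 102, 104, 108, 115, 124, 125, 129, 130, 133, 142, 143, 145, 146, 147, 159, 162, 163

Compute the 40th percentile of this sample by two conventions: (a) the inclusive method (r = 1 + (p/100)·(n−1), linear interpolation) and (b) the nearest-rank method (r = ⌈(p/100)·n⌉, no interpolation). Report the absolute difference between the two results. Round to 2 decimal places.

0.80

n = 18.
(a) r = 7.8; between ranks 7 (125) and 8 (129): 128.2.
(b) the nearest-rank method: rank 8 → 129.
|128.2 − 129| = 0.8.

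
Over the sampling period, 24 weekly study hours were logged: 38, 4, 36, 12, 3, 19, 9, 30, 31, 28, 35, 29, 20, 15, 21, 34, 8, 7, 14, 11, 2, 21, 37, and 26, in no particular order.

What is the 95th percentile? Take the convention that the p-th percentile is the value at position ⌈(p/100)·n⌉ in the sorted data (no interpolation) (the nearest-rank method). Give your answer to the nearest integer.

37

Sorted: 2, 3, 4, 7, 8, 9, 11, 12, 14, 15, 19, 20, 21, 21, 26, 28, 29, 30, 31, 34, 35, 36, 37, 38.
n = 24.
Position = ⌈95/100 · 24⌉ = ⌈22.8⌉ = 23.
The value at rank 23 is 37.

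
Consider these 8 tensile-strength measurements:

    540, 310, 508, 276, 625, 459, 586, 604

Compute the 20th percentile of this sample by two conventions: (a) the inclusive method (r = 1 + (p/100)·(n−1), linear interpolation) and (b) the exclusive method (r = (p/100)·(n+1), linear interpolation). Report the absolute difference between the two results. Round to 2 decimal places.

Sorted: 276, 310, 459, 508, 540, 586, 604, 625.
n = 8.
(a) r = 2.4; between ranks 2 (310) and 3 (459): 369.6.
(b) r = 1.8; between ranks 1 (276) and 2 (310): 303.2.
|369.6 − 303.2| = 66.4.

66.40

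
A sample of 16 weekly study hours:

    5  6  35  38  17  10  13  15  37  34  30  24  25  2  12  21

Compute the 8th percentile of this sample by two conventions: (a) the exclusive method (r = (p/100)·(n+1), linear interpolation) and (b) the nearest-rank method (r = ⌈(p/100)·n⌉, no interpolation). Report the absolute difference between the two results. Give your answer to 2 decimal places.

1.92

Sorted: 2, 5, 6, 10, 12, 13, 15, 17, 21, 24, 25, 30, 34, 35, 37, 38.
n = 16.
(a) r = 1.36; between ranks 1 (2) and 2 (5): 3.08.
(b) the nearest-rank method: rank 2 → 5.
|3.08 − 5| = 1.92.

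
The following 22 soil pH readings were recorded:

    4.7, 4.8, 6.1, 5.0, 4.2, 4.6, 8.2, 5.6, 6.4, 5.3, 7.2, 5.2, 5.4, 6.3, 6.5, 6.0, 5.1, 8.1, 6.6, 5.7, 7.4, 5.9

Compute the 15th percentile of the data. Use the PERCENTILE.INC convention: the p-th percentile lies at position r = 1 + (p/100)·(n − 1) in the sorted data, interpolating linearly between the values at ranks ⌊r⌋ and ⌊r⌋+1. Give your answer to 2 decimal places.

Sorted: 4.2, 4.6, 4.7, 4.8, 5.0, 5.1, 5.2, 5.3, 5.4, 5.6, 5.7, 5.9, 6.0, 6.1, 6.3, 6.4, 6.5, 6.6, 7.2, 7.4, 8.1, 8.2.
n = 22.
r = 1 + (15/100)·(22 − 1) = 1 + 3.15 = 4.15.
Rank 4 is 4.8 and rank 5 is 5.0.
Interpolate: 4.8 + 0.15·(5.0 − 4.8) = 4.8 + 0.15·0.2 = 4.83.

4.83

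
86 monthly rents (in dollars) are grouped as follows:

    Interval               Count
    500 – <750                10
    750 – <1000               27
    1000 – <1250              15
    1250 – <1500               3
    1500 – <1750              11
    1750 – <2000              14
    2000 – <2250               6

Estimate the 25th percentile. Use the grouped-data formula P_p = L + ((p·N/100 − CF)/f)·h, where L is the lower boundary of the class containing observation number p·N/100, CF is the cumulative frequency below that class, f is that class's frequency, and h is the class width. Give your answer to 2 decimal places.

856.48

N = 86; target position k = 25/100 · 86 = 21.5.
Cumulative frequencies: 10, 37, 52, 55, 66, 80, 86.
Observation 21.5 falls in the class 750 – <1000.
L = 750, CF = 10, f = 27, h = 250.
P25 = 750 + ((21.5 − 10)/27)·250 = 750 + 106.481 = 856.481.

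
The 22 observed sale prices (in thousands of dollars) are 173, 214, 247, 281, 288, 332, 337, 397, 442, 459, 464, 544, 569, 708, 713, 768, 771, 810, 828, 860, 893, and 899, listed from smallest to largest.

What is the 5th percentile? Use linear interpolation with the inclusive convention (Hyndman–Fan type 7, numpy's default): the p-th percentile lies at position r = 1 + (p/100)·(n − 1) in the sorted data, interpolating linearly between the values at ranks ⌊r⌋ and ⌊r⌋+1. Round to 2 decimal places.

215.65

n = 22.
r = 1 + (5/100)·(22 − 1) = 1 + 1.05 = 2.05.
Rank 2 is 214 and rank 3 is 247.
Interpolate: 214 + 0.05·(247 − 214) = 214 + 0.05·33 = 215.65.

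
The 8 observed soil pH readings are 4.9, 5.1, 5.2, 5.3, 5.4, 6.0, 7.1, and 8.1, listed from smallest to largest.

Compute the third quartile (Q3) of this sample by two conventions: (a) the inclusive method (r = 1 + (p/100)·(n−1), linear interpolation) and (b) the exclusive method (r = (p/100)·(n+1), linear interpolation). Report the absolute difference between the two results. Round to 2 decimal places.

0.55

n = 8.
(a) r = 6.25; between ranks 6 (6.0) and 7 (7.1): 6.275.
(b) r = 6.75; between ranks 6 (6.0) and 7 (7.1): 6.825.
|6.275 − 6.825| = 0.55.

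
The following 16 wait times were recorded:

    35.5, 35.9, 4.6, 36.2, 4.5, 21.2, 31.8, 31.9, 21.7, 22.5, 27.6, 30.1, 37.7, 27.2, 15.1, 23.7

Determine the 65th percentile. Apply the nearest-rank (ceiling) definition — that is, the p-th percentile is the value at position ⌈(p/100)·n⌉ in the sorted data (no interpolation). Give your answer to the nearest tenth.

Sorted: 4.5, 4.6, 15.1, 21.2, 21.7, 22.5, 23.7, 27.2, 27.6, 30.1, 31.8, 31.9, 35.5, 35.9, 36.2, 37.7.
n = 16.
Position = ⌈65/100 · 16⌉ = ⌈10.4⌉ = 11.
The value at rank 11 is 31.8.

31.8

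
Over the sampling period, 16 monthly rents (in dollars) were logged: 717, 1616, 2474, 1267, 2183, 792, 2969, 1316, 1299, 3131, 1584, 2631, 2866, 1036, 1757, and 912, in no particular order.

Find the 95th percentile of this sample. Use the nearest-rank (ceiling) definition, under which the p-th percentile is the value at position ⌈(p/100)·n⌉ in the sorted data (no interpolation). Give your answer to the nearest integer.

3131

Sorted: 717, 792, 912, 1036, 1267, 1299, 1316, 1584, 1616, 1757, 2183, 2474, 2631, 2866, 2969, 3131.
n = 16.
Position = ⌈95/100 · 16⌉ = ⌈15.2⌉ = 16.
The value at rank 16 is 3131.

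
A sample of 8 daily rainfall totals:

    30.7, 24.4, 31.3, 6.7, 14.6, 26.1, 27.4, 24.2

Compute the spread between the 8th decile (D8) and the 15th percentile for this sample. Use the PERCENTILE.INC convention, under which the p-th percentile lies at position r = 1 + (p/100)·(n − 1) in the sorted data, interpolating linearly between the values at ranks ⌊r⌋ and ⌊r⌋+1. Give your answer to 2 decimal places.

Sorted: 6.7, 14.6, 24.2, 24.4, 26.1, 27.4, 30.7, 31.3.
n = 8.
P15: r = 2.05; ranks 2–3 are 14.6, 24.2; interpolating gives 15.08.
P80: r = 6.6; ranks 6–7 are 27.4, 30.7; interpolating gives 29.38.
Difference: 29.38 − 15.08 = 14.3.

14.30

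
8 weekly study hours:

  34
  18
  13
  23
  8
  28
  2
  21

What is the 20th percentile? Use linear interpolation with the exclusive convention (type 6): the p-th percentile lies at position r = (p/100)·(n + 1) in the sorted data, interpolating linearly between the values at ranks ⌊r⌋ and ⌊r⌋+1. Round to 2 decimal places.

6.80

Sorted: 2, 8, 13, 18, 21, 23, 28, 34.
n = 8.
r = (20/100)·(8 + 1) = 1.8.
Rank 1 is 2 and rank 2 is 8.
Interpolate: 2 + 0.8·(8 − 2) = 2 + 0.8·6 = 6.8.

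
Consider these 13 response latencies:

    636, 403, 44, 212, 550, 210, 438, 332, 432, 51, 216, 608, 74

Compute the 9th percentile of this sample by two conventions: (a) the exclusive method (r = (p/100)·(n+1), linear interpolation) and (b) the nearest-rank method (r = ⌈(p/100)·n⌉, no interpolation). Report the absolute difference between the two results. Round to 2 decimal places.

5.18

Sorted: 44, 51, 74, 210, 212, 216, 332, 403, 432, 438, 550, 608, 636.
n = 13.
(a) r = 1.26; between ranks 1 (44) and 2 (51): 45.82.
(b) the nearest-rank method: rank 2 → 51.
|45.82 − 51| = 5.18.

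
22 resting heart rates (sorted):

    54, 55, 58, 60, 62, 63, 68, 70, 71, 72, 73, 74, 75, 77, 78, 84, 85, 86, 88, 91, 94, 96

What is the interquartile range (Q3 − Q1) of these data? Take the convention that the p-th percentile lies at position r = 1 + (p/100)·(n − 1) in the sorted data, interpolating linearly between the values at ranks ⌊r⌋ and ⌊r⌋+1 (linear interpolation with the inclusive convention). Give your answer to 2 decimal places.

n = 22.
P25: r = 6.25; ranks 6–7 are 63, 68; interpolating gives 64.25.
P75: r = 16.75; ranks 16–17 are 84, 85; interpolating gives 84.75.
Difference: 84.75 − 64.25 = 20.5.

20.50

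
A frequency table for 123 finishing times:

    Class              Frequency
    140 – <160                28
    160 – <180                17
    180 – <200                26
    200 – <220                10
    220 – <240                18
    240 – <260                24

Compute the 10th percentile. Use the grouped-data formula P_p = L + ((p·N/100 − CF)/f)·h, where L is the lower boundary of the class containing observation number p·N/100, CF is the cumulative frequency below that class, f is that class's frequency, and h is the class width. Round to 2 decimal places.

N = 123; target position k = 10/100 · 123 = 12.3.
Cumulative frequencies: 28, 45, 71, 81, 99, 123.
Observation 12.3 falls in the class 140 – <160.
L = 140, CF = 0, f = 28, h = 20.
P10 = 140 + ((12.3 − 0)/28)·20 = 140 + 8.78571 = 148.786.

148.79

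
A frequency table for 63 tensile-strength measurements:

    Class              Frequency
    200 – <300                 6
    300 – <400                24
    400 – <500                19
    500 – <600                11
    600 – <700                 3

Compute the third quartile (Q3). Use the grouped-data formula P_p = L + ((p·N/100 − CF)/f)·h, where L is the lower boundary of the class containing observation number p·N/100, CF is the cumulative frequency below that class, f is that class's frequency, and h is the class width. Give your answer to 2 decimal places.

490.79

N = 63; target position k = 75/100 · 63 = 47.25.
Cumulative frequencies: 6, 30, 49, 60, 63.
Observation 47.25 falls in the class 400 – <500.
L = 400, CF = 30, f = 19, h = 100.
P75 = 400 + ((47.25 − 30)/19)·100 = 400 + 90.7895 = 490.789.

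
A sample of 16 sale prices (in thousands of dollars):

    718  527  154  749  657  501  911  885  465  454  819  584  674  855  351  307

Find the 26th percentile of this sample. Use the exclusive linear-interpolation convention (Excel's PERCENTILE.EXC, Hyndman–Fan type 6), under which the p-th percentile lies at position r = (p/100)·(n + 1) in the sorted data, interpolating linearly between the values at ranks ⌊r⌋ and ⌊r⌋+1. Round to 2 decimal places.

Sorted: 154, 307, 351, 454, 465, 501, 527, 584, 657, 674, 718, 749, 819, 855, 885, 911.
n = 16.
r = (26/100)·(16 + 1) = 4.42.
Rank 4 is 454 and rank 5 is 465.
Interpolate: 454 + 0.42·(465 − 454) = 454 + 0.42·11 = 458.62.

458.62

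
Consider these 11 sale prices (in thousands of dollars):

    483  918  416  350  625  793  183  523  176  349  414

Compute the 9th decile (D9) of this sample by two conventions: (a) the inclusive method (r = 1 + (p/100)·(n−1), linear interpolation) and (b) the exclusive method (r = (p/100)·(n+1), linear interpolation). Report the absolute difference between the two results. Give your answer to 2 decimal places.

Sorted: 176, 183, 349, 350, 414, 416, 483, 523, 625, 793, 918.
n = 11.
(a) r = 10 → value at rank 10 = 793.
(b) r = 10.8; between ranks 10 (793) and 11 (918): 893.
|793 − 893| = 100.

100.00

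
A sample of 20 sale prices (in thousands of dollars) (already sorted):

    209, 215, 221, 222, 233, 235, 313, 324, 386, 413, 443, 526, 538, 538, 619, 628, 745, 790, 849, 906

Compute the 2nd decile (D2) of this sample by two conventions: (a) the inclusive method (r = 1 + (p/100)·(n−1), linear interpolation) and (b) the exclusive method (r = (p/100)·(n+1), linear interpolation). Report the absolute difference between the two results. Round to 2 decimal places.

n = 20.
(a) r = 4.8; between ranks 4 (222) and 5 (233): 230.8.
(b) r = 4.2; between ranks 4 (222) and 5 (233): 224.2.
|230.8 − 224.2| = 6.6.

6.60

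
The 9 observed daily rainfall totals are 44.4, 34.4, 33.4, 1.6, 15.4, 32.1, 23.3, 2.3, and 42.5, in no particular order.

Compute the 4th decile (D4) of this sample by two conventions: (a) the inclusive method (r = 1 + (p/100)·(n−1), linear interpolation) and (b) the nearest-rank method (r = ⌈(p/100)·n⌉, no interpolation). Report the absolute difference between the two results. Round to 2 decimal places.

1.76

Sorted: 1.6, 2.3, 15.4, 23.3, 32.1, 33.4, 34.4, 42.5, 44.4.
n = 9.
(a) r = 4.2; between ranks 4 (23.3) and 5 (32.1): 25.06.
(b) the nearest-rank method: rank 4 → 23.3.
|25.06 − 23.3| = 1.76.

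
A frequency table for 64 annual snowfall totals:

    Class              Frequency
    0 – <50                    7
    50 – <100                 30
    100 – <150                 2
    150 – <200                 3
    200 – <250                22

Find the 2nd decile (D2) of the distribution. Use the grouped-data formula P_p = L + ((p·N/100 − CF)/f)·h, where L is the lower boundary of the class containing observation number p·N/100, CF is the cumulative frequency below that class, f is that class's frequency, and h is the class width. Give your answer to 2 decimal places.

N = 64; target position k = 20/100 · 64 = 12.8.
Cumulative frequencies: 7, 37, 39, 42, 64.
Observation 12.8 falls in the class 50 – <100.
L = 50, CF = 7, f = 30, h = 50.
P20 = 50 + ((12.8 − 7)/30)·50 = 50 + 9.66667 = 59.6667.

59.67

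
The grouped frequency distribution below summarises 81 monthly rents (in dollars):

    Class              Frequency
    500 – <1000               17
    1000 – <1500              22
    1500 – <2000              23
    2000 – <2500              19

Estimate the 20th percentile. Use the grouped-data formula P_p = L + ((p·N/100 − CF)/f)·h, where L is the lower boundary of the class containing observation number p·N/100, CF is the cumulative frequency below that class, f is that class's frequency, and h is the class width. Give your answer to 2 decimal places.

976.47

N = 81; target position k = 20/100 · 81 = 16.2.
Cumulative frequencies: 17, 39, 62, 81.
Observation 16.2 falls in the class 500 – <1000.
L = 500, CF = 0, f = 17, h = 500.
P20 = 500 + ((16.2 − 0)/17)·500 = 500 + 476.471 = 976.471.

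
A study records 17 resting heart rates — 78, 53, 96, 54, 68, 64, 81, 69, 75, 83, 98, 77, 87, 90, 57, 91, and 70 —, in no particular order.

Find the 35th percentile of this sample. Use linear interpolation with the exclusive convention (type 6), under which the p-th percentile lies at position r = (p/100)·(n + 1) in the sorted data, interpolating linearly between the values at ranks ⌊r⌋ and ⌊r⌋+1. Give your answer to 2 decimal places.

69.30

Sorted: 53, 54, 57, 64, 68, 69, 70, 75, 77, 78, 81, 83, 87, 90, 91, 96, 98.
n = 17.
r = (35/100)·(17 + 1) = 6.3.
Rank 6 is 69 and rank 7 is 70.
Interpolate: 69 + 0.3·(70 − 69) = 69 + 0.3·1 = 69.3.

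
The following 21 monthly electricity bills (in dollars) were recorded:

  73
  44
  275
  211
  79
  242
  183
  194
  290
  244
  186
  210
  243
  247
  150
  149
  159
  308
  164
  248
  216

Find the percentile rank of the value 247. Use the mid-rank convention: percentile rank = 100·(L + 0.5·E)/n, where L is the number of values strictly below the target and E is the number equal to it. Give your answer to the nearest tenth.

Sorted: 44, 73, 79, 149, 150, 159, 164, 183, 186, 194, 210, 211, 216, 242, 243, 244, 247, 248, 275, 290, 308.
Count below 247: L = 16; count equal: E = 1; n = 21.
Percentile rank = 100·(16 + 0.5·1)/21 = 100·16.5/21 = 78.57.

78.6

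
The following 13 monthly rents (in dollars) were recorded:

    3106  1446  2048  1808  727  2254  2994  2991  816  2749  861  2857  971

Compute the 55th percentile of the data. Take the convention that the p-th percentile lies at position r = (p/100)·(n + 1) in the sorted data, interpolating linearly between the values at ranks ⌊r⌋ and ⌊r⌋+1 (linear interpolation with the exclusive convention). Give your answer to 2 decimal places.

Sorted: 727, 816, 861, 971, 1446, 1808, 2048, 2254, 2749, 2857, 2991, 2994, 3106.
n = 13.
r = (55/100)·(13 + 1) = 7.7.
Rank 7 is 2048 and rank 8 is 2254.
Interpolate: 2048 + 0.7·(2254 − 2048) = 2048 + 0.7·206 = 2192.2.

2192.20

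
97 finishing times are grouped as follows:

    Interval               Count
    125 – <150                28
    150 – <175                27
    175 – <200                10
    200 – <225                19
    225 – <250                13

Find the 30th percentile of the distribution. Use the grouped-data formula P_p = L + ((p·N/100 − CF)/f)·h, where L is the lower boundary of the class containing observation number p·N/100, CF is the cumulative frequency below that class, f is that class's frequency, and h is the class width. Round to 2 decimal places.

N = 97; target position k = 30/100 · 97 = 29.1.
Cumulative frequencies: 28, 55, 65, 84, 97.
Observation 29.1 falls in the class 150 – <175.
L = 150, CF = 28, f = 27, h = 25.
P30 = 150 + ((29.1 − 28)/27)·25 = 150 + 1.01852 = 151.019.

151.02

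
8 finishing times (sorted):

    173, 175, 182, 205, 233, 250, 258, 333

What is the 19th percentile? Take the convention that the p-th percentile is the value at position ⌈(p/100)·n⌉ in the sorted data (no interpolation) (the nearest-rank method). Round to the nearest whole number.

175

n = 8.
Position = ⌈19/100 · 8⌉ = ⌈1.52⌉ = 2.
The value at rank 2 is 175.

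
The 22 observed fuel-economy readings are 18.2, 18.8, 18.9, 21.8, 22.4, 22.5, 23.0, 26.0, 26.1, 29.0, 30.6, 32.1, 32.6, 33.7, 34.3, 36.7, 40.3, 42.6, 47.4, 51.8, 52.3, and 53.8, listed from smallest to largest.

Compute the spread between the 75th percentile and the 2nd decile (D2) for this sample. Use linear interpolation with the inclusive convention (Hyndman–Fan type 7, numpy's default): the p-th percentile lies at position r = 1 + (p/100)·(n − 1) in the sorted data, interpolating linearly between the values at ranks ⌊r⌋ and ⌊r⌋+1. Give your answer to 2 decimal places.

16.98

n = 22.
P20: r = 5.2; ranks 5–6 are 22.4, 22.5; interpolating gives 22.42.
P75: r = 16.75; ranks 16–17 are 36.7, 40.3; interpolating gives 39.4.
Difference: 39.4 − 22.42 = 16.98.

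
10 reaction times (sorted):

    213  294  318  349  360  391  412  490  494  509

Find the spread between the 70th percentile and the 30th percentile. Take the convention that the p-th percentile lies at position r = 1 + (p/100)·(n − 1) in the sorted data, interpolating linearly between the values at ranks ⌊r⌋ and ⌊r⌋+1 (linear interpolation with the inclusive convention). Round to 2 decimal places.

n = 10.
P30: r = 3.7; ranks 3–4 are 318, 349; interpolating gives 339.7.
P70: r = 7.3; ranks 7–8 are 412, 490; interpolating gives 435.4.
Difference: 435.4 − 339.7 = 95.7.

95.70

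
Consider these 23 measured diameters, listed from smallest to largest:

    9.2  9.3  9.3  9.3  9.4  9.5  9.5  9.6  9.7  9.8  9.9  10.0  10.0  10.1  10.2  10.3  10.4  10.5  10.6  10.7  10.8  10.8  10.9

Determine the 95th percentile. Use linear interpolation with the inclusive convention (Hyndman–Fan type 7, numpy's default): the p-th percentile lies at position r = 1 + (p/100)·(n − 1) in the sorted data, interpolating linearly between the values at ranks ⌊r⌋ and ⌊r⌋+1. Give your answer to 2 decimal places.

10.80

n = 23.
r = 1 + (95/100)·(23 − 1) = 1 + 20.9 = 21.9.
Rank 21 is 10.8 and rank 22 is 10.8.
Interpolate: 10.8 + 0.9·(10.8 − 10.8) = 10.8 + 0.9·0 = 10.8.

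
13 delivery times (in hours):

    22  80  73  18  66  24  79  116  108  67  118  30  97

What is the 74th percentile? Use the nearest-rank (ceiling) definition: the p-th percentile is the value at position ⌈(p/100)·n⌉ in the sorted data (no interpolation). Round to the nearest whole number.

97

Sorted: 18, 22, 24, 30, 66, 67, 73, 79, 80, 97, 108, 116, 118.
n = 13.
Position = ⌈74/100 · 13⌉ = ⌈9.62⌉ = 10.
The value at rank 10 is 97.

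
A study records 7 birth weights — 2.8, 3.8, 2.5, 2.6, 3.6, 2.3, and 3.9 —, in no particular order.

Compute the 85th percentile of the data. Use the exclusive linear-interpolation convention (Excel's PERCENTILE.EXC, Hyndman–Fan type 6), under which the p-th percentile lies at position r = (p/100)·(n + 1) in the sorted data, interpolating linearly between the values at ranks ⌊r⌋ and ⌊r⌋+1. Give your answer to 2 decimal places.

Sorted: 2.3, 2.5, 2.6, 2.8, 3.6, 3.8, 3.9.
n = 7.
r = (85/100)·(7 + 1) = 6.8.
Rank 6 is 3.8 and rank 7 is 3.9.
Interpolate: 3.8 + 0.8·(3.9 − 3.8) = 3.8 + 0.8·0.1 = 3.88.

3.88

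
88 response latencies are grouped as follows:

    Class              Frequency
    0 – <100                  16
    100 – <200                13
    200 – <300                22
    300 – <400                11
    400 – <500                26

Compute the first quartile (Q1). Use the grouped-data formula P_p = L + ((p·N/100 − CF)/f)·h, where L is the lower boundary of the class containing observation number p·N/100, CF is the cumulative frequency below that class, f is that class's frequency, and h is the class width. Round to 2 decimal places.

N = 88; target position k = 25/100 · 88 = 22.
Cumulative frequencies: 16, 29, 51, 62, 88.
Observation 22 falls in the class 100 – <200.
L = 100, CF = 16, f = 13, h = 100.
P25 = 100 + ((22 − 16)/13)·100 = 100 + 46.1538 = 146.154.

146.15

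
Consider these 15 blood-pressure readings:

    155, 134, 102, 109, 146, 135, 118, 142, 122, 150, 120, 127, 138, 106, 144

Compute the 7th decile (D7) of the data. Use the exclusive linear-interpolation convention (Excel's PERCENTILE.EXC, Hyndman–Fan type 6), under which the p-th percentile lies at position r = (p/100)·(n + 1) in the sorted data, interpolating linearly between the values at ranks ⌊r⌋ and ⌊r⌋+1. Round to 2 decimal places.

142.40

Sorted: 102, 106, 109, 118, 120, 122, 127, 134, 135, 138, 142, 144, 146, 150, 155.
n = 15.
r = (70/100)·(15 + 1) = 11.2.
Rank 11 is 142 and rank 12 is 144.
Interpolate: 142 + 0.2·(144 − 142) = 142 + 0.2·2 = 142.4.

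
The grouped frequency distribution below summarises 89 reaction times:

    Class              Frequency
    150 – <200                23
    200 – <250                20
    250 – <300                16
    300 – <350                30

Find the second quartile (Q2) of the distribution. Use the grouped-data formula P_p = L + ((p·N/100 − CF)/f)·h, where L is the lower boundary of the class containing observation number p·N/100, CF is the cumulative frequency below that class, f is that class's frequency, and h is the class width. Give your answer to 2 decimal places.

N = 89; target position k = 50/100 · 89 = 44.5.
Cumulative frequencies: 23, 43, 59, 89.
Observation 44.5 falls in the class 250 – <300.
L = 250, CF = 43, f = 16, h = 50.
P50 = 250 + ((44.5 − 43)/16)·50 = 250 + 4.6875 = 254.688.

254.69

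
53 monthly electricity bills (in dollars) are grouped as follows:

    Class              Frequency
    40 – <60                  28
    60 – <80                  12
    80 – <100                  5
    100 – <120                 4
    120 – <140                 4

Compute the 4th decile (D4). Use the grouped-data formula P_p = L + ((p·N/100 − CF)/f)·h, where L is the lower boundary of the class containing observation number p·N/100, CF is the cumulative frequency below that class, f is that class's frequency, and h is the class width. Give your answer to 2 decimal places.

N = 53; target position k = 40/100 · 53 = 21.2.
Cumulative frequencies: 28, 40, 45, 49, 53.
Observation 21.2 falls in the class 40 – <60.
L = 40, CF = 0, f = 28, h = 20.
P40 = 40 + ((21.2 − 0)/28)·20 = 40 + 15.1429 = 55.1429.

55.14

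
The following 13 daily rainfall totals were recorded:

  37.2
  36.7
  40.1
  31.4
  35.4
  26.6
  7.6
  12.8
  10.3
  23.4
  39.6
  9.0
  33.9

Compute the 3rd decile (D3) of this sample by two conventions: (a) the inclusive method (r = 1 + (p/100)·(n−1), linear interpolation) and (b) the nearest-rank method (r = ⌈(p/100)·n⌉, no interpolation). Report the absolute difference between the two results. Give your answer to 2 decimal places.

Sorted: 7.6, 9.0, 10.3, 12.8, 23.4, 26.6, 31.4, 33.9, 35.4, 36.7, 37.2, 39.6, 40.1.
n = 13.
(a) r = 4.6; between ranks 4 (12.8) and 5 (23.4): 19.16.
(b) the nearest-rank method: rank 4 → 12.8.
|19.16 − 12.8| = 6.36.

6.36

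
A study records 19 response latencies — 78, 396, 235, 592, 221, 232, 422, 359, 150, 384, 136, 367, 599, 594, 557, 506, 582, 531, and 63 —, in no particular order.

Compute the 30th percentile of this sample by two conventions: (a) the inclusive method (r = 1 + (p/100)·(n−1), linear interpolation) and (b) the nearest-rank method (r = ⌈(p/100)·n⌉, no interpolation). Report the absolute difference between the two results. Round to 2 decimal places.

1.20

Sorted: 63, 78, 136, 150, 221, 232, 235, 359, 367, 384, 396, 422, 506, 531, 557, 582, 592, 594, 599.
n = 19.
(a) r = 6.4; between ranks 6 (232) and 7 (235): 233.2.
(b) the nearest-rank method: rank 6 → 232.
|233.2 − 232| = 1.2.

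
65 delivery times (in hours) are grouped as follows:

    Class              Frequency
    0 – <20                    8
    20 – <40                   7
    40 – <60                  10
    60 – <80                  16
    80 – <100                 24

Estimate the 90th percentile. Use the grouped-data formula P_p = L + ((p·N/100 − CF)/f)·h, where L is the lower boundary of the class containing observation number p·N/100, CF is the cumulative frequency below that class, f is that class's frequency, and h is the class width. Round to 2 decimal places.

N = 65; target position k = 90/100 · 65 = 58.5.
Cumulative frequencies: 8, 15, 25, 41, 65.
Observation 58.5 falls in the class 80 – <100.
L = 80, CF = 41, f = 24, h = 20.
P90 = 80 + ((58.5 − 41)/24)·20 = 80 + 14.5833 = 94.5833.

94.58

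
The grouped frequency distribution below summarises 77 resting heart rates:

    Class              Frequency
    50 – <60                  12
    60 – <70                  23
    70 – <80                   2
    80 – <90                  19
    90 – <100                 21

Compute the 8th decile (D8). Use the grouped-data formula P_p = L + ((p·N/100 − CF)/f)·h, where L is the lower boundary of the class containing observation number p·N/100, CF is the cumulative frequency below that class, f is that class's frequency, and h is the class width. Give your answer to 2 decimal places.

N = 77; target position k = 80/100 · 77 = 61.6.
Cumulative frequencies: 12, 35, 37, 56, 77.
Observation 61.6 falls in the class 90 – <100.
L = 90, CF = 56, f = 21, h = 10.
P80 = 90 + ((61.6 − 56)/21)·10 = 90 + 2.66667 = 92.6667.

92.67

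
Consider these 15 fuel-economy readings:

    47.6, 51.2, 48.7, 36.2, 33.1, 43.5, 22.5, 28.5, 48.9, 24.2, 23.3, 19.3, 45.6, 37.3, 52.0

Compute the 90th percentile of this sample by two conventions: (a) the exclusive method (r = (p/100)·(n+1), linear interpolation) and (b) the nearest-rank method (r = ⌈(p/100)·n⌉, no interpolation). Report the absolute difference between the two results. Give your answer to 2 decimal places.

0.32

Sorted: 19.3, 22.5, 23.3, 24.2, 28.5, 33.1, 36.2, 37.3, 43.5, 45.6, 47.6, 48.7, 48.9, 51.2, 52.0.
n = 15.
(a) r = 14.4; between ranks 14 (51.2) and 15 (52.0): 51.52.
(b) the nearest-rank method: rank 14 → 51.2.
|51.52 − 51.2| = 0.32.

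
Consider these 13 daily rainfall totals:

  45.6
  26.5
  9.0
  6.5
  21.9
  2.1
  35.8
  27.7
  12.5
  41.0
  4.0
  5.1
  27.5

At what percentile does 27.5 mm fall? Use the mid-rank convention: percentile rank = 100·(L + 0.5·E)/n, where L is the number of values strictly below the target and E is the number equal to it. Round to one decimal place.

Sorted: 2.1, 4.0, 5.1, 6.5, 9.0, 12.5, 21.9, 26.5, 27.5, 27.7, 35.8, 41.0, 45.6.
Count below 27.5: L = 8; count equal: E = 1; n = 13.
Percentile rank = 100·(8 + 0.5·1)/13 = 100·8.5/13 = 65.38.

65.4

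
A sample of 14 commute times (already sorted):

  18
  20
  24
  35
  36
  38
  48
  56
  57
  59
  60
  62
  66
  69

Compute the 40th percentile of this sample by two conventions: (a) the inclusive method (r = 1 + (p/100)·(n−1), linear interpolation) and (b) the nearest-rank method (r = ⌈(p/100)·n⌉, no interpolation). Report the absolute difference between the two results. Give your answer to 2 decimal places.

2.00

n = 14.
(a) r = 6.2; between ranks 6 (38) and 7 (48): 40.
(b) the nearest-rank method: rank 6 → 38.
|40 − 38| = 2.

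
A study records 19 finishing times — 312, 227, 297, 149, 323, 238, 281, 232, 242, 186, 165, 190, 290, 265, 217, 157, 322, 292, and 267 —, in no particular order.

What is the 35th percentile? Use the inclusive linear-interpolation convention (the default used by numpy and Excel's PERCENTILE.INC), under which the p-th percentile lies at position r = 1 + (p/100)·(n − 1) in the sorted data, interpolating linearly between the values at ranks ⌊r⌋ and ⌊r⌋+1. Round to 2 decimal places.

Sorted: 149, 157, 165, 186, 190, 217, 227, 232, 238, 242, 265, 267, 281, 290, 292, 297, 312, 322, 323.
n = 19.
r = 1 + (35/100)·(19 − 1) = 1 + 6.3 = 7.3.
Rank 7 is 227 and rank 8 is 232.
Interpolate: 227 + 0.3·(232 − 227) = 227 + 0.3·5 = 228.5.

228.50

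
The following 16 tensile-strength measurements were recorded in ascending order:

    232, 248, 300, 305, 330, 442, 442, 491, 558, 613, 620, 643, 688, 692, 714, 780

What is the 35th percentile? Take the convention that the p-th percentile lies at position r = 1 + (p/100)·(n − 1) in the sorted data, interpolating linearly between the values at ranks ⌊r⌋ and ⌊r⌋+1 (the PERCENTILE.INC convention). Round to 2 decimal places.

442.00

n = 16.
r = 1 + (35/100)·(16 − 1) = 1 + 5.25 = 6.25.
Rank 6 is 442 and rank 7 is 442.
Interpolate: 442 + 0.25·(442 − 442) = 442 + 0.25·0 = 442.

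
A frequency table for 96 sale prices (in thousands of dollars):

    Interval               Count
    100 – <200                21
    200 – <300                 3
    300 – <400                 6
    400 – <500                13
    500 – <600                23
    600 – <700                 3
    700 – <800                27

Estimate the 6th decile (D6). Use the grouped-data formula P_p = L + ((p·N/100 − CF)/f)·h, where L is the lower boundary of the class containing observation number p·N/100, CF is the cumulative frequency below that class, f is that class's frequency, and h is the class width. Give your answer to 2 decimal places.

N = 96; target position k = 60/100 · 96 = 57.6.
Cumulative frequencies: 21, 24, 30, 43, 66, 69, 96.
Observation 57.6 falls in the class 500 – <600.
L = 500, CF = 43, f = 23, h = 100.
P60 = 500 + ((57.6 − 43)/23)·100 = 500 + 63.4783 = 563.478.

563.48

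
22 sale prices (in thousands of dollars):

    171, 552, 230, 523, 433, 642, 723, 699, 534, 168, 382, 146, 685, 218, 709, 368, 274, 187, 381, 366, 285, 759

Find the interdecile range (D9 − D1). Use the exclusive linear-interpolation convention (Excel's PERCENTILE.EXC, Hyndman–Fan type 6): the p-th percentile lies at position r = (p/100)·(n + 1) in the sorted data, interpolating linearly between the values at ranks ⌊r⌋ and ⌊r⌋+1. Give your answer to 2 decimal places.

549.90

Sorted: 146, 168, 171, 187, 218, 230, 274, 285, 366, 368, 381, 382, 433, 523, 534, 552, 642, 685, 699, 709, 723, 759.
n = 22.
P10: r = 2.3; ranks 2–3 are 168, 171; interpolating gives 168.9.
P90: r = 20.7; ranks 20–21 are 709, 723; interpolating gives 718.8.
Difference: 718.8 − 168.9 = 549.9.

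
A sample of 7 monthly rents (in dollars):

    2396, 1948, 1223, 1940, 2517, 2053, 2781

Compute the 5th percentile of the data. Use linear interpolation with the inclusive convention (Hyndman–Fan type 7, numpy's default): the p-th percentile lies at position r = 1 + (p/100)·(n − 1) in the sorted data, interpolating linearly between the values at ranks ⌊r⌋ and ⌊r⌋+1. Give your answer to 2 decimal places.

Sorted: 1223, 1940, 1948, 2053, 2396, 2517, 2781.
n = 7.
r = 1 + (5/100)·(7 − 1) = 1 + 0.3 = 1.3.
Rank 1 is 1223 and rank 2 is 1940.
Interpolate: 1223 + 0.3·(1940 − 1223) = 1223 + 0.3·717 = 1438.1.

1438.10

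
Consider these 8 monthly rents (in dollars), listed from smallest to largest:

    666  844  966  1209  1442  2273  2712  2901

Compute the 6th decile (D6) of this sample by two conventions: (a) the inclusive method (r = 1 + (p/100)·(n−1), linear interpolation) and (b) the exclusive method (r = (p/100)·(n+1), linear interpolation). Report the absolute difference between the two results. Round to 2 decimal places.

166.20

n = 8.
(a) r = 5.2; between ranks 5 (1442) and 6 (2273): 1608.2.
(b) r = 5.4; between ranks 5 (1442) and 6 (2273): 1774.4.
|1608.2 − 1774.4| = 166.2.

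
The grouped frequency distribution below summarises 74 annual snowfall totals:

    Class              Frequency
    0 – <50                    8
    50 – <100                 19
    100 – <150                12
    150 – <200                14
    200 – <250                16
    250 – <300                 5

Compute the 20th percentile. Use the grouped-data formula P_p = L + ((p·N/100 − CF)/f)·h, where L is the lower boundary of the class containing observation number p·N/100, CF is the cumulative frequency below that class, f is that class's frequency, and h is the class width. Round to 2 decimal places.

67.89

N = 74; target position k = 20/100 · 74 = 14.8.
Cumulative frequencies: 8, 27, 39, 53, 69, 74.
Observation 14.8 falls in the class 50 – <100.
L = 50, CF = 8, f = 19, h = 50.
P20 = 50 + ((14.8 − 8)/19)·50 = 50 + 17.8947 = 67.8947.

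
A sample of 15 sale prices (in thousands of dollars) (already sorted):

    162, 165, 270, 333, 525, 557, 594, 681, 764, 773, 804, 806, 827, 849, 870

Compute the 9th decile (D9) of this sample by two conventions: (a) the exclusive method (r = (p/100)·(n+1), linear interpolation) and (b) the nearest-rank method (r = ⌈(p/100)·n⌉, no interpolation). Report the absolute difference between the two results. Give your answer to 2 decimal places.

8.40

n = 15.
(a) r = 14.4; between ranks 14 (849) and 15 (870): 857.4.
(b) the nearest-rank method: rank 14 → 849.
|857.4 − 849| = 8.4.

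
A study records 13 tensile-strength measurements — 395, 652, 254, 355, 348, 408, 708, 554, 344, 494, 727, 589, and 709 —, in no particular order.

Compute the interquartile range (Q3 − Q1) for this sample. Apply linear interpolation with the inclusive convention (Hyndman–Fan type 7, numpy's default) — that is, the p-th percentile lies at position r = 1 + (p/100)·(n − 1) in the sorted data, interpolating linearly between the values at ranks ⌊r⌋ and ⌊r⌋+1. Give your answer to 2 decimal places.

Sorted: 254, 344, 348, 355, 395, 408, 494, 554, 589, 652, 708, 709, 727.
n = 13.
P25: r = 4 (integer) → 355.
P75: r = 10 (integer) → 652.
Difference: 652 − 355 = 297.

297.00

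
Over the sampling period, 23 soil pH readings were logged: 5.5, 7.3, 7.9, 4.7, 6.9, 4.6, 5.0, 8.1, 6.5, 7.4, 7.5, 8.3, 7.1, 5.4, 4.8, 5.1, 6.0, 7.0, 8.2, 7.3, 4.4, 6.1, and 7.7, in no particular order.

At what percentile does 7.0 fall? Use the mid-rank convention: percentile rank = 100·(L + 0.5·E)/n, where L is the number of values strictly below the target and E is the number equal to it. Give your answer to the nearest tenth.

Sorted: 4.4, 4.6, 4.7, 4.8, 5.0, 5.1, 5.4, 5.5, 6.0, 6.1, 6.5, 6.9, 7.0, 7.1, 7.3, 7.3, 7.4, 7.5, 7.7, 7.9, 8.1, 8.2, 8.3.
Count below 7.0: L = 12; count equal: E = 1; n = 23.
Percentile rank = 100·(12 + 0.5·1)/23 = 100·12.5/23 = 54.35.

54.3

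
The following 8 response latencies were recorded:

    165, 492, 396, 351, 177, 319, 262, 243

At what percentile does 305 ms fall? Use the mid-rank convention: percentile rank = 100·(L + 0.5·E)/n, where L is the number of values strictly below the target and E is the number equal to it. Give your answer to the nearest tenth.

Sorted: 165, 177, 243, 262, 319, 351, 396, 492.
Count below 305: L = 4; count equal: E = 0; n = 8.
Percentile rank = 100·(4 + 0.5·0)/8 = 100·4/8 = 50.

50.0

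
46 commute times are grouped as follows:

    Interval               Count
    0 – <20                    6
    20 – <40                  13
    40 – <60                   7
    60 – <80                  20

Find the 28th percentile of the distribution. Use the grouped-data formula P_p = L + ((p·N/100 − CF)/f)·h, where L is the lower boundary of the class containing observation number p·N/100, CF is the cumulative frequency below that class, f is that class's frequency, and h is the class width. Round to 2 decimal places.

30.58

N = 46; target position k = 28/100 · 46 = 12.88.
Cumulative frequencies: 6, 19, 26, 46.
Observation 12.88 falls in the class 20 – <40.
L = 20, CF = 6, f = 13, h = 20.
P28 = 20 + ((12.88 − 6)/13)·20 = 20 + 10.5846 = 30.5846.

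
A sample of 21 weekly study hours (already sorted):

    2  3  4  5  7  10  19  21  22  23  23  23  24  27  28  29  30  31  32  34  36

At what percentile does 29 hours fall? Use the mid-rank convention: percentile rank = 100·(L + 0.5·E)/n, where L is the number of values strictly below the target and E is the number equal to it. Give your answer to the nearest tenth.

73.8

Count below 29: L = 15; count equal: E = 1; n = 21.
Percentile rank = 100·(15 + 0.5·1)/21 = 100·15.5/21 = 73.81.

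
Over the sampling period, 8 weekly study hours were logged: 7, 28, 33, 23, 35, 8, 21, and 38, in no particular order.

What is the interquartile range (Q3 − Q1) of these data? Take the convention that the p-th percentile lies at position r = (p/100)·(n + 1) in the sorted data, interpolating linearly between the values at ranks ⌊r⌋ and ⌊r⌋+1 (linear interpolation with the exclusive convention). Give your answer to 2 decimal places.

Sorted: 7, 8, 21, 23, 28, 33, 35, 38.
n = 8.
P25: r = 2.25; ranks 2–3 are 8, 21; interpolating gives 11.25.
P75: r = 6.75; ranks 6–7 are 33, 35; interpolating gives 34.5.
Difference: 34.5 − 11.25 = 23.25.

23.25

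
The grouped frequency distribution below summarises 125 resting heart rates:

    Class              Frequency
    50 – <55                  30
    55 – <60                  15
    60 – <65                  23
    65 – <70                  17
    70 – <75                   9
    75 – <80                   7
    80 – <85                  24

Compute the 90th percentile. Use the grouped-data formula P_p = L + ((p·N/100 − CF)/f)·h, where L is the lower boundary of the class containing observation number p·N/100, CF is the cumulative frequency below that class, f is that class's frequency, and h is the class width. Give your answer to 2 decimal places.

82.40

N = 125; target position k = 90/100 · 125 = 112.5.
Cumulative frequencies: 30, 45, 68, 85, 94, 101, 125.
Observation 112.5 falls in the class 80 – <85.
L = 80, CF = 101, f = 24, h = 5.
P90 = 80 + ((112.5 − 101)/24)·5 = 80 + 2.39583 = 82.3958.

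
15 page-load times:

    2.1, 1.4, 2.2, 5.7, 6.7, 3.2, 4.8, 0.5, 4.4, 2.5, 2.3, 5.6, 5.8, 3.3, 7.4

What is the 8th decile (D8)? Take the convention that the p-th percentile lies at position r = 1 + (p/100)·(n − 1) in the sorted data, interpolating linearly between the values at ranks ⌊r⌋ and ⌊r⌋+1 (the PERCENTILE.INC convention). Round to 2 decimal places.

5.72

Sorted: 0.5, 1.4, 2.1, 2.2, 2.3, 2.5, 3.2, 3.3, 4.4, 4.8, 5.6, 5.7, 5.8, 6.7, 7.4.
n = 15.
r = 1 + (80/100)·(15 − 1) = 1 + 11.2 = 12.2.
Rank 12 is 5.7 and rank 13 is 5.8.
Interpolate: 5.7 + 0.2·(5.8 − 5.7) = 5.7 + 0.2·0.1 = 5.72.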